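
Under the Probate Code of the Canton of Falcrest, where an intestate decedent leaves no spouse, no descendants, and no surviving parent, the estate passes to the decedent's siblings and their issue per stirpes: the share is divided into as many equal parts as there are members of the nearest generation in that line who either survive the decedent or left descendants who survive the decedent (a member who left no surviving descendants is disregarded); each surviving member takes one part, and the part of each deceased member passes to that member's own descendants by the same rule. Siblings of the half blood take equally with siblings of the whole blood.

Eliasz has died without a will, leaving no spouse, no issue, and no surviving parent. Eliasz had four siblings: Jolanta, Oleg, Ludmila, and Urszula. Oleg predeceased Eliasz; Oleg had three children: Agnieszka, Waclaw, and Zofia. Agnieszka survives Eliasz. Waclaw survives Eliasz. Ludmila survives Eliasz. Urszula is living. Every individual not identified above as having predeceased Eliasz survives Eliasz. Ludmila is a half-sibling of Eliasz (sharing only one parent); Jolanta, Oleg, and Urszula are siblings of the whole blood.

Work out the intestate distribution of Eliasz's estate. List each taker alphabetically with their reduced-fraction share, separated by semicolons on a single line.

No spouse, descendants, or parent survives, so the estate passes to Eliasz's siblings per stirpes.
Half-blood and whole-blood siblings take equally under the stated rule.
The estate is divided into 4 equal shares of 1/4 among Jolanta, Oleg, Ludmila, Urszula.
Jolanta is living and takes 1/4.
Oleg predeceased; the 1/4 allotted to Oleg's branch passes to Oleg's issue by representation.
The 1/4 is divided into 3 equal shares of 1/12 among Agnieszka, Waclaw, Zofia.
Agnieszka is living and takes 1/12.
Waclaw is living and takes 1/12.
Zofia is living and takes 1/12.
Ludmila is living and takes 1/4.
Urszula is living and takes 1/4.

Agnieszka 1/12; Jolanta 1/4; Ludmila 1/4; Urszula 1/4; Waclaw 1/12; Zofia 1/12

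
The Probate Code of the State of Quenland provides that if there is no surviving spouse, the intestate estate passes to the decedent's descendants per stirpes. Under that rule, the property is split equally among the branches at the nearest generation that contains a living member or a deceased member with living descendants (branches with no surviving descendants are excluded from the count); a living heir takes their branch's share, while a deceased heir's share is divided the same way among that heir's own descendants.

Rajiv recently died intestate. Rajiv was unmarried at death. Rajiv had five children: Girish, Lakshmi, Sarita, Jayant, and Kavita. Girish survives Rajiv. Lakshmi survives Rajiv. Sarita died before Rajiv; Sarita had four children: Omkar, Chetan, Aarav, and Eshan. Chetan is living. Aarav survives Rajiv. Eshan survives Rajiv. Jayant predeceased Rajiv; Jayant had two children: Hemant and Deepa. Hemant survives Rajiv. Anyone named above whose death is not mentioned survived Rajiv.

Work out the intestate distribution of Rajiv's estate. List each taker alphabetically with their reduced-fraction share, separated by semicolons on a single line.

Aarav 1/20; Chetan 1/20; Deepa 1/10; Eshan 1/20; Girish 1/5; Hemant 1/10; Kavita 1/5; Lakshmi 1/5; Omkar 1/20

There is no surviving spouse, so the entire estate passes to Rajiv's descendants per stirpes.
The estate is divided into 5 equal shares of 1/5 among Girish, Lakshmi, Sarita, Jayant, Kavita.
Girish is living and takes 1/5.
Lakshmi is living and takes 1/5.
Sarita predeceased; the 1/5 allotted to Sarita's branch passes to Sarita's issue by representation.
The 1/5 is divided into 4 equal shares of 1/20 among Omkar, Chetan, Aarav, Eshan.
Omkar is living and takes 1/20.
Chetan is living and takes 1/20.
Aarav is living and takes 1/20.
Eshan is living and takes 1/20.
Jayant predeceased; the 1/5 allotted to Jayant's branch passes to Jayant's issue by representation.
The 1/5 is divided into 2 equal shares of 1/10 among Hemant, Deepa.
Hemant is living and takes 1/10.
Deepa is living and takes 1/10.
Kavita is living and takes 1/5.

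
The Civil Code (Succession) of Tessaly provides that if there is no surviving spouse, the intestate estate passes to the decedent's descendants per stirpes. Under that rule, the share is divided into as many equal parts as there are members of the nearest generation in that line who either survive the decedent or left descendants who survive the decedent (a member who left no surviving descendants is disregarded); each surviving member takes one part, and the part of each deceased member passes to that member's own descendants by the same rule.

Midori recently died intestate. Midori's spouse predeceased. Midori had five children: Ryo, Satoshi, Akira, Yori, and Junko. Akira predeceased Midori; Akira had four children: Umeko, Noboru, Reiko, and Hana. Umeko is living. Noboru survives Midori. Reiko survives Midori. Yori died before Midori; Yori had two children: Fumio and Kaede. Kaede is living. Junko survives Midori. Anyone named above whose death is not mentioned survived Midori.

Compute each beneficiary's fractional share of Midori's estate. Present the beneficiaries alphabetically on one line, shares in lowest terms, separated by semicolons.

Fumio 1/10; Hana 1/20; Junko 1/5; Kaede 1/10; Noboru 1/20; Reiko 1/20; Ryo 1/5; Satoshi 1/5; Umeko 1/20

There is no surviving spouse, so the entire estate passes to Midori's descendants per stirpes.
The estate is divided into 5 equal shares of 1/5 among Ryo, Satoshi, Akira, Yori, Junko.
Ryo is living and takes 1/5.
Satoshi is living and takes 1/5.
Akira predeceased; the 1/5 allotted to Akira's branch passes to Akira's issue by representation.
The 1/5 is divided into 4 equal shares of 1/20 among Umeko, Noboru, Reiko, Hana.
Umeko is living and takes 1/20.
Noboru is living and takes 1/20.
Reiko is living and takes 1/20.
Hana is living and takes 1/20.
Yori predeceased; the 1/5 allotted to Yori's branch passes to Yori's issue by representation.
The 1/5 is divided into 2 equal shares of 1/10 among Fumio, Kaede.
Fumio is living and takes 1/10.
Kaede is living and takes 1/10.
Junko is living and takes 1/5.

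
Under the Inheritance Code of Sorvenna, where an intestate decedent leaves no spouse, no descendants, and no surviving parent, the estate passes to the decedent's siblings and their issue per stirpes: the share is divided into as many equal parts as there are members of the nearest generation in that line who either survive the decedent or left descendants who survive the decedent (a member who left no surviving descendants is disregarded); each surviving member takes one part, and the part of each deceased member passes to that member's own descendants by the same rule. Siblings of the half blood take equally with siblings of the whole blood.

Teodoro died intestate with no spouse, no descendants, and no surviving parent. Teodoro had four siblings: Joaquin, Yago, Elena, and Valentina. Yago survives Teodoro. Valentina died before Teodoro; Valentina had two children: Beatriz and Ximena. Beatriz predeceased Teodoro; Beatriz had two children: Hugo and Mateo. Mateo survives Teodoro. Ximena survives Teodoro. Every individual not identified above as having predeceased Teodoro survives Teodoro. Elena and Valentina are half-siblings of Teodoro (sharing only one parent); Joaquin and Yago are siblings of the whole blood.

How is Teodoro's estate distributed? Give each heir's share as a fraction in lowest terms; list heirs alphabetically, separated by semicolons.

Elena 1/4; Hugo 1/16; Joaquin 1/4; Mateo 1/16; Ximena 1/8; Yago 1/4

No spouse, descendants, or parent survives, so the estate passes to Teodoro's siblings per stirpes.
Half-blood and whole-blood siblings take equally under the stated rule.
The estate is divided into 4 equal shares of 1/4 among Joaquin, Yago, Elena, Valentina.
Joaquin is living and takes 1/4.
Yago is living and takes 1/4.
Elena is living and takes 1/4.
Valentina predeceased; the 1/4 allotted to Valentina's branch passes to Valentina's issue by representation.
The 1/4 is divided into 2 equal shares of 1/8 among Beatriz, Ximena.
Beatriz predeceased; the 1/8 allotted to Beatriz's branch passes to Beatriz's issue by representation.
The 1/8 is divided into 2 equal shares of 1/16 among Hugo, Mateo.
Hugo is living and takes 1/16.
Mateo is living and takes 1/16.
Ximena is living and takes 1/8.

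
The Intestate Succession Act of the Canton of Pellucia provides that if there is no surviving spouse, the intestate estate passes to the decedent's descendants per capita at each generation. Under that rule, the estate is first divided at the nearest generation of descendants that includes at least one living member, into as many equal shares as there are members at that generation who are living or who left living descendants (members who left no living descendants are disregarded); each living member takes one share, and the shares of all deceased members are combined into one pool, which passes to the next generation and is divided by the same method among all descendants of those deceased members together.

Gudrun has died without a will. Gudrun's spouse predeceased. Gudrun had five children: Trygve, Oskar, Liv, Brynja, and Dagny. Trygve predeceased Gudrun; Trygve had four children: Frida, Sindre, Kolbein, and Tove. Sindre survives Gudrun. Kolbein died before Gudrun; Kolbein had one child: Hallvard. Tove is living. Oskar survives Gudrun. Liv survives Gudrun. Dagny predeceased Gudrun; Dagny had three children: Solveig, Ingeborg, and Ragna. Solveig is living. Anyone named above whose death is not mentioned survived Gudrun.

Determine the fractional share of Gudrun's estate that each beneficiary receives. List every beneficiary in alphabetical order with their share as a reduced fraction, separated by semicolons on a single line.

There is no surviving spouse, so the entire estate passes to Gudrun's descendants per capita at each generation.
At generation 1 (Trygve, Oskar, Liv, Brynja, Dagny) there are 5 shares of (1)/5 = 1/5 each.
Living: Oskar, Liv, and Brynja — each takes 1/5.
Deceased: Trygve and Dagny. Their combined 2/5 is pooled and carried to generation 2.
At generation 2 (Frida, Sindre, Kolbein, Tove, Solveig, Ingeborg, Ragna) there are 7 shares of (2/5)/7 = 2/35 each.
Living: Frida, Sindre, Tove, Solveig, Ingeborg, and Ragna — each takes 2/35.
Deceased: Kolbein. That 2/35 share is carried to generation 3.
At generation 3 (Hallvard) there are 1 shares of (2/35)/1 = 2/35 each.
Living: Hallvard — each takes 2/35.

Brynja 1/5; Frida 2/35; Hallvard 2/35; Ingeborg 2/35; Liv 1/5; Oskar 1/5; Ragna 2/35; Sindre 2/35; Solveig 2/35; Tove 2/35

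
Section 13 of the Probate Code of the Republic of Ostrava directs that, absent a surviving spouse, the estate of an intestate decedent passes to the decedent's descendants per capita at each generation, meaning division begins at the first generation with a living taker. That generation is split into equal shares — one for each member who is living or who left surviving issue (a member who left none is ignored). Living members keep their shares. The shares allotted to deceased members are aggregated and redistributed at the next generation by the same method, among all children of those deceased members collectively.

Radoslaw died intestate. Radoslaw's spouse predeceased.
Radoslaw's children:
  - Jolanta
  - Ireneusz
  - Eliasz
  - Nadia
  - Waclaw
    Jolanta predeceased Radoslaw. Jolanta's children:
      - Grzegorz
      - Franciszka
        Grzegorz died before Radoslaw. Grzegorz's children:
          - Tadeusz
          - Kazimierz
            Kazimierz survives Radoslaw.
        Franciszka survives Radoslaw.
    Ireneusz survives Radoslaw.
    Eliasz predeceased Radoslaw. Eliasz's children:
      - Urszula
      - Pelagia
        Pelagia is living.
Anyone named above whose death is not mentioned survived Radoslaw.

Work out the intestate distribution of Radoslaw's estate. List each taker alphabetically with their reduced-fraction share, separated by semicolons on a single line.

There is no surviving spouse, so the entire estate passes to Radoslaw's descendants per capita at each generation.
At generation 1 (Jolanta, Ireneusz, Eliasz, Nadia, Waclaw) there are 5 shares of (1)/5 = 1/5 each.
Living: Ireneusz, Nadia, and Waclaw — each takes 1/5.
Deceased: Jolanta and Eliasz. Their combined 2/5 is pooled and carried to generation 2.
At generation 2 (Grzegorz, Franciszka, Urszula, Pelagia) there are 4 shares of (2/5)/4 = 1/10 each.
Living: Franciszka, Urszula, and Pelagia — each takes 1/10.
Deceased: Grzegorz. That 1/10 share is carried to generation 3.
At generation 3 (Tadeusz, Kazimierz) there are 2 shares of (1/10)/2 = 1/20 each.
Living: Tadeusz and Kazimierz — each takes 1/20.

Franciszka 1/10; Ireneusz 1/5; Kazimierz 1/20; Nadia 1/5; Pelagia 1/10; Tadeusz 1/20; Urszula 1/10; Waclaw 1/5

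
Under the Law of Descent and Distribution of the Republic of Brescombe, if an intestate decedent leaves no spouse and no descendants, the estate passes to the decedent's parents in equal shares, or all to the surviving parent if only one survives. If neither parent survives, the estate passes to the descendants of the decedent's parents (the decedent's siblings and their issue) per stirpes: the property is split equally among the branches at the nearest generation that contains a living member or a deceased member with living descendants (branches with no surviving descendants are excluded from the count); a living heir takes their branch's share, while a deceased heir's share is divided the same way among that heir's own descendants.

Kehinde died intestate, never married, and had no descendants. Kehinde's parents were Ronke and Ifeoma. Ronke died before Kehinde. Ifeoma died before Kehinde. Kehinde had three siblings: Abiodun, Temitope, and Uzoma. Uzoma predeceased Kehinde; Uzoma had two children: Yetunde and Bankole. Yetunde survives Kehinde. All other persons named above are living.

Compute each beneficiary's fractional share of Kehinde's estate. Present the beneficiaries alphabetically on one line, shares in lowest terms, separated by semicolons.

Abiodun 1/3; Bankole 1/6; Temitope 1/3; Yetunde 1/6

Neither parent survives and there are no descendants, so the estate passes to Kehinde's siblings and their issue per stirpes.
The estate is divided into 3 equal shares of 1/3 among Abiodun, Temitope, Uzoma.
Abiodun is living and takes 1/3.
Temitope is living and takes 1/3.
Uzoma predeceased; the 1/3 allotted to Uzoma's branch passes to Uzoma's issue by representation.
The 1/3 is divided into 2 equal shares of 1/6 among Yetunde, Bankole.
Yetunde is living and takes 1/6.
Bankole is living and takes 1/6.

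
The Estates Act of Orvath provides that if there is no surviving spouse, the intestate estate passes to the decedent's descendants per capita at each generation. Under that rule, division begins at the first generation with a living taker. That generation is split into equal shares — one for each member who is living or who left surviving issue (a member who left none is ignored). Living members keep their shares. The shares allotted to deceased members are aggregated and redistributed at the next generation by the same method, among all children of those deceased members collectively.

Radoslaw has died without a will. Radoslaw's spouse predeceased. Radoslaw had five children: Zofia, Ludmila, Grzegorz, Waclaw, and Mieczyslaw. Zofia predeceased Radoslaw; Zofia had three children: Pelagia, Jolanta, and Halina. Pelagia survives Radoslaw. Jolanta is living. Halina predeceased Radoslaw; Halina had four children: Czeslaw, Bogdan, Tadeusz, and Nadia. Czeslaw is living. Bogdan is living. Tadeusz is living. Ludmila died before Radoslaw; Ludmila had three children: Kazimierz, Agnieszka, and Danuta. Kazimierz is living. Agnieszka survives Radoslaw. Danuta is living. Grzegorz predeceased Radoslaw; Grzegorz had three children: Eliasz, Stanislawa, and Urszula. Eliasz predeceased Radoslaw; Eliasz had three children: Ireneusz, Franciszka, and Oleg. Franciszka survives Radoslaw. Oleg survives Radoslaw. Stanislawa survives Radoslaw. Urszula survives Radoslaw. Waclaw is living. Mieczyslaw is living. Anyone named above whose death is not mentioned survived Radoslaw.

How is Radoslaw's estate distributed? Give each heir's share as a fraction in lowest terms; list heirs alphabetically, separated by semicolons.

Agnieszka 1/15; Bogdan 2/105; Czeslaw 2/105; Danuta 1/15; Franciszka 2/105; Ireneusz 2/105; Jolanta 1/15; Kazimierz 1/15; Mieczyslaw 1/5; Nadia 2/105; Oleg 2/105; Pelagia 1/15; Stanislawa 1/15; Tadeusz 2/105; Urszula 1/15; Waclaw 1/5

There is no surviving spouse, so the entire estate passes to Radoslaw's descendants per capita at each generation.
At generation 1 (Zofia, Ludmila, Grzegorz, Waclaw, Mieczyslaw) there are 5 shares of (1)/5 = 1/5 each.
Living: Waclaw and Mieczyslaw — each takes 1/5.
Deceased: Zofia, Ludmila, and Grzegorz. Their combined 3/5 is pooled and carried to generation 2.
At generation 2 (Pelagia, Jolanta, Halina, Kazimierz, Agnieszka, Danuta, Eliasz, Stanislawa, Urszula) there are 9 shares of (3/5)/9 = 1/15 each.
Living: Pelagia, Jolanta, Kazimierz, Agnieszka, Danuta, Stanislawa, and Urszula — each takes 1/15.
Deceased: Halina and Eliasz. Their combined 2/15 is pooled and carried to generation 3.
At generation 3 (Czeslaw, Bogdan, Tadeusz, Nadia, Ireneusz, Franciszka, Oleg) there are 7 shares of (2/15)/7 = 2/105 each.
Living: Czeslaw, Bogdan, Tadeusz, Nadia, Ireneusz, Franciszka, and Oleg — each takes 2/105.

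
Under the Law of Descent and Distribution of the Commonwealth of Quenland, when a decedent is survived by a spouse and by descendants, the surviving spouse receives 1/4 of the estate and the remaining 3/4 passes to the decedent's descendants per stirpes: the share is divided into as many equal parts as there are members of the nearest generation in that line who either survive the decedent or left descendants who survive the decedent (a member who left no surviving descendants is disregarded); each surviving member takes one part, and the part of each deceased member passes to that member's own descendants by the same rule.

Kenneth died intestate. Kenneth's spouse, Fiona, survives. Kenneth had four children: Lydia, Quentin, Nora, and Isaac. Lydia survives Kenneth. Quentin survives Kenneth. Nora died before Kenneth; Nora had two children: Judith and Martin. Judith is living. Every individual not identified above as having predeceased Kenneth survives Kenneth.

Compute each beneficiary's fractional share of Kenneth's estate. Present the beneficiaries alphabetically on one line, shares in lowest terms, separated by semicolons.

Fiona, as surviving spouse, takes 1/4.
The remaining 3/4 passes to Kenneth's descendants per stirpes.
The 3/4 is divided into 4 equal shares of 3/16 among Lydia, Quentin, Nora, Isaac.
Lydia is living and takes 3/16.
Quentin is living and takes 3/16.
Nora predeceased; the 3/16 allotted to Nora's branch passes to Nora's issue by representation.
The 3/16 is divided into 2 equal shares of 3/32 among Judith, Martin.
Judith is living and takes 3/32.
Martin is living and takes 3/32.
Isaac is living and takes 3/16.

Fiona 1/4; Isaac 3/16; Judith 3/32; Lydia 3/16; Martin 3/32; Quentin 3/16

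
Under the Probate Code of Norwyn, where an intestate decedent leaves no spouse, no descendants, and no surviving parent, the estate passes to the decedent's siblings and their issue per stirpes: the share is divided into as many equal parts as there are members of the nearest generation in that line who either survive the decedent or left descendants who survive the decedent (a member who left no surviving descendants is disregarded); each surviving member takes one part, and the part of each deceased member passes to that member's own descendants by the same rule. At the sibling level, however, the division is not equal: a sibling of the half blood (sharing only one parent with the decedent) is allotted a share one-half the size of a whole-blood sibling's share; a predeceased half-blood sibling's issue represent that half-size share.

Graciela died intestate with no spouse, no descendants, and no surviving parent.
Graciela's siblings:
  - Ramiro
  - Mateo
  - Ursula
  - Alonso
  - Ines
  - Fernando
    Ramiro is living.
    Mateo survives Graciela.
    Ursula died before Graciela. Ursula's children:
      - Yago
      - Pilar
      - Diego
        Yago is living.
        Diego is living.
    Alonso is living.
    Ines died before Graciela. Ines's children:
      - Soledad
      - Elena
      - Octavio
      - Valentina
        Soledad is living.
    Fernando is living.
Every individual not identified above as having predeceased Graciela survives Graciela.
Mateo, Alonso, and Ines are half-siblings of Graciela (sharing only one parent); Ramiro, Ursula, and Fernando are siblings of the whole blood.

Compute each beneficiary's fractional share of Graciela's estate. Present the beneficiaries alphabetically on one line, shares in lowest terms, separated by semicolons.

Alonso 1/9; Diego 2/27; Elena 1/36; Fernando 2/9; Mateo 1/9; Octavio 1/36; Pilar 2/27; Ramiro 2/9; Soledad 1/36; Valentina 1/36; Yago 2/27

No spouse, descendants, or parent survives, so the estate passes to Graciela's siblings per stirpes.
Half-blood siblings count for one-half the weight of whole-blood siblings at the initial division.
Dividing 1 in proportion to weights (total weight 9/2): Ramiro (weight 1) → 2/9; Mateo (weight 1/2) → 1/9; Ursula (weight 1) → 2/9; Alonso (weight 1/2) → 1/9; Ines (weight 1/2) → 1/9; Fernando (weight 1) → 2/9.
Ramiro is living and takes 2/9.
Mateo is living and takes 1/9.
Ursula predeceased; the 2/9 allotted to Ursula's branch passes to Ursula's issue by representation.
The 2/9 is divided into 3 equal shares of 2/27 among Yago, Pilar, Diego.
Yago is living and takes 2/27.
Pilar is living and takes 2/27.
Diego is living and takes 2/27.
Alonso is living and takes 1/9.
Ines predeceased; the 1/9 allotted to Ines's branch passes to Ines's issue by representation.
The 1/9 is divided into 4 equal shares of 1/36 among Soledad, Elena, Octavio, Valentina.
Soledad is living and takes 1/36.
Elena is living and takes 1/36.
Octavio is living and takes 1/36.
Valentina is living and takes 1/36.
Fernando is living and takes 2/9.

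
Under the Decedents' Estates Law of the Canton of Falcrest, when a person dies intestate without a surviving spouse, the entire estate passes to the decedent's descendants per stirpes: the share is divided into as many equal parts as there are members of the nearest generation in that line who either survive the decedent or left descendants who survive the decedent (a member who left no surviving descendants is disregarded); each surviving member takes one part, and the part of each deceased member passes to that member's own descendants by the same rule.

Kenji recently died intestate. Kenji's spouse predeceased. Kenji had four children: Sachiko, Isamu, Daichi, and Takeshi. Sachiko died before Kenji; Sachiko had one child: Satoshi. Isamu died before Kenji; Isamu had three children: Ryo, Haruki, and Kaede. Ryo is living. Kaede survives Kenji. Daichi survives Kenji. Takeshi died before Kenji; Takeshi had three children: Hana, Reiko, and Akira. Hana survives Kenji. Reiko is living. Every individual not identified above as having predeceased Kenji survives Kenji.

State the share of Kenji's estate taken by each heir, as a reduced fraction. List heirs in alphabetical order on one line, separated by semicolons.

Akira 1/12; Daichi 1/4; Hana 1/12; Haruki 1/12; Kaede 1/12; Reiko 1/12; Ryo 1/12; Satoshi 1/4

There is no surviving spouse, so the entire estate passes to Kenji's descendants per stirpes.
The estate is divided into 4 equal shares of 1/4 among Sachiko, Isamu, Daichi, Takeshi.
Sachiko predeceased; the 1/4 allotted to Sachiko's branch passes to Sachiko's issue by representation.
Satoshi is the sole taker at this level and receives the full 1/4.
Isamu predeceased; the 1/4 allotted to Isamu's branch passes to Isamu's issue by representation.
The 1/4 is divided into 3 equal shares of 1/12 among Ryo, Haruki, Kaede.
Ryo is living and takes 1/12.
Haruki is living and takes 1/12.
Kaede is living and takes 1/12.
Daichi is living and takes 1/4.
Takeshi predeceased; the 1/4 allotted to Takeshi's branch passes to Takeshi's issue by representation.
The 1/4 is divided into 3 equal shares of 1/12 among Hana, Reiko, Akira.
Hana is living and takes 1/12.
Reiko is living and takes 1/12.
Akira is living and takes 1/12.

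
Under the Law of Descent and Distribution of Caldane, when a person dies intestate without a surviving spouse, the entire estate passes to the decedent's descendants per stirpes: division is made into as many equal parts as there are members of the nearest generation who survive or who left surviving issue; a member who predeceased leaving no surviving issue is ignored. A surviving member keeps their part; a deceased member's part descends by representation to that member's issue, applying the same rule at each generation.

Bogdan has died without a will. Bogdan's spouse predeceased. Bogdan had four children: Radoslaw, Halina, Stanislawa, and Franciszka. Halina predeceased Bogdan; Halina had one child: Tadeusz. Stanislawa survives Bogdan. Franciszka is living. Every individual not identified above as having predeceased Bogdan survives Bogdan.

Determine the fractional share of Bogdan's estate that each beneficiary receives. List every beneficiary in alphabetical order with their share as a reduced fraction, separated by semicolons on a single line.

There is no surviving spouse, so the entire estate passes to Bogdan's descendants per stirpes.
The estate is divided into 4 equal shares of 1/4 among Radoslaw, Halina, Stanislawa, Franciszka.
Radoslaw is living and takes 1/4.
Halina predeceased; the 1/4 allotted to Halina's branch passes to Halina's issue by representation.
Tadeusz is the sole taker at this level and receives the full 1/4.
Stanislawa is living and takes 1/4.
Franciszka is living and takes 1/4.

Franciszka 1/4; Radoslaw 1/4; Stanislawa 1/4; Tadeusz 1/4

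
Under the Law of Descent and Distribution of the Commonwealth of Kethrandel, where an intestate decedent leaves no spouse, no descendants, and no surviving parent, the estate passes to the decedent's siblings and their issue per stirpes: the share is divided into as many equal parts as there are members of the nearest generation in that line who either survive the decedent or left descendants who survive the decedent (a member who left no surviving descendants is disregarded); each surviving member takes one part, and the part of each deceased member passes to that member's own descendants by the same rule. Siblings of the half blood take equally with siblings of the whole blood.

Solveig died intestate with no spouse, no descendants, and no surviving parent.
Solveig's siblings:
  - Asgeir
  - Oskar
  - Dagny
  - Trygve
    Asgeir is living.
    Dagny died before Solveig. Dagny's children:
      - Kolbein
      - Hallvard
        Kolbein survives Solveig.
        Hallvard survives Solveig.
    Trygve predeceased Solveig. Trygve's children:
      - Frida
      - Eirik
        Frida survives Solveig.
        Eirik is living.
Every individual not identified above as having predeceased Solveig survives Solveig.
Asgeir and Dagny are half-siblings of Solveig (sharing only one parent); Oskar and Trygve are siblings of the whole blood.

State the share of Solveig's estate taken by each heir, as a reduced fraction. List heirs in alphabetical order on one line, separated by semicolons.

No spouse, descendants, or parent survives, so the estate passes to Solveig's siblings per stirpes.
Half-blood and whole-blood siblings take equally under the stated rule.
The estate is divided into 4 equal shares of 1/4 among Asgeir, Oskar, Dagny, Trygve.
Asgeir is living and takes 1/4.
Oskar is living and takes 1/4.
Dagny predeceased; the 1/4 allotted to Dagny's branch passes to Dagny's issue by representation.
The 1/4 is divided into 2 equal shares of 1/8 among Kolbein, Hallvard.
Kolbein is living and takes 1/8.
Hallvard is living and takes 1/8.
Trygve predeceased; the 1/4 allotted to Trygve's branch passes to Trygve's issue by representation.
The 1/4 is divided into 2 equal shares of 1/8 among Frida, Eirik.
Frida is living and takes 1/8.
Eirik is living and takes 1/8.

Asgeir 1/4; Eirik 1/8; Frida 1/8; Hallvard 1/8; Kolbein 1/8; Oskar 1/4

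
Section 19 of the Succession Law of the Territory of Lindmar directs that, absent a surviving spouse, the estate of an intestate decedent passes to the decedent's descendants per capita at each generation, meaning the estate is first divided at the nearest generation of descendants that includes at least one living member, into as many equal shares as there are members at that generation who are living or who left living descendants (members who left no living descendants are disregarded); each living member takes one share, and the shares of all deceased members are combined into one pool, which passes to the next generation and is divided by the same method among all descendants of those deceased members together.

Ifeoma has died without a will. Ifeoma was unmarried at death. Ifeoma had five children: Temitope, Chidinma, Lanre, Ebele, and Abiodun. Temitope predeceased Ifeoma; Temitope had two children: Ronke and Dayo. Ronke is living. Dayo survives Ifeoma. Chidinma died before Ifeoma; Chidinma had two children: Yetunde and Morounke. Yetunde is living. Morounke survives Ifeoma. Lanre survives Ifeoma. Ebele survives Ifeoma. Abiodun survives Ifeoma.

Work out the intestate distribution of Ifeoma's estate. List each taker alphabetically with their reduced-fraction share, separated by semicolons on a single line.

There is no surviving spouse, so the entire estate passes to Ifeoma's descendants per capita at each generation.
At generation 1 (Temitope, Chidinma, Lanre, Ebele, Abiodun) there are 5 shares of (1)/5 = 1/5 each.
Living: Lanre, Ebele, and Abiodun — each takes 1/5.
Deceased: Temitope and Chidinma. Their combined 2/5 is pooled and carried to generation 2.
At generation 2 (Ronke, Dayo, Yetunde, Morounke) there are 4 shares of (2/5)/4 = 1/10 each.
Living: Ronke, Dayo, Yetunde, and Morounke — each takes 1/10.

Abiodun 1/5; Dayo 1/10; Ebele 1/5; Lanre 1/5; Morounke 1/10; Ronke 1/10; Yetunde 1/10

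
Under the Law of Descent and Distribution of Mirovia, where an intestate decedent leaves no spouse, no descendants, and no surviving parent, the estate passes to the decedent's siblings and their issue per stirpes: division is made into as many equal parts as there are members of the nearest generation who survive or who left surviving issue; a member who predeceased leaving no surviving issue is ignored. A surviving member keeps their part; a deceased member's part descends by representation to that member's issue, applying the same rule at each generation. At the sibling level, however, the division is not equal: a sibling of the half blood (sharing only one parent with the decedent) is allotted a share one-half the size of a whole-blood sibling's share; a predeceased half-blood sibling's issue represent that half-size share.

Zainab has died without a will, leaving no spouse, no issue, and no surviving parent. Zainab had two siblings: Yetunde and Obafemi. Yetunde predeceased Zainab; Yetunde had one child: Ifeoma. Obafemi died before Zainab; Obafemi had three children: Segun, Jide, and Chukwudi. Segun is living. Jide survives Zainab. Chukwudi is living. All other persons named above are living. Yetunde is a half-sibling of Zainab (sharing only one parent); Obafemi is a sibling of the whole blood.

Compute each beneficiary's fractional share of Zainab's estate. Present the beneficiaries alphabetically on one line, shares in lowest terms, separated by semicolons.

No spouse, descendants, or parent survives, so the estate passes to Zainab's siblings per stirpes.
Half-blood siblings count for one-half the weight of whole-blood siblings at the initial division.
Dividing 1 in proportion to weights (total weight 3/2): Yetunde (weight 1/2) → 1/3; Obafemi (weight 1) → 2/3.
Yetunde predeceased; the 1/3 allotted to Yetunde's branch passes to Yetunde's issue by representation.
Ifeoma is the sole taker at this level and receives the full 1/3.
Obafemi predeceased; the 2/3 allotted to Obafemi's branch passes to Obafemi's issue by representation.
The 2/3 is divided into 3 equal shares of 2/9 among Segun, Jide, Chukwudi.
Segun is living and takes 2/9.
Jide is living and takes 2/9.
Chukwudi is living and takes 2/9.

Chukwudi 2/9; Ifeoma 1/3; Jide 2/9; Segun 2/9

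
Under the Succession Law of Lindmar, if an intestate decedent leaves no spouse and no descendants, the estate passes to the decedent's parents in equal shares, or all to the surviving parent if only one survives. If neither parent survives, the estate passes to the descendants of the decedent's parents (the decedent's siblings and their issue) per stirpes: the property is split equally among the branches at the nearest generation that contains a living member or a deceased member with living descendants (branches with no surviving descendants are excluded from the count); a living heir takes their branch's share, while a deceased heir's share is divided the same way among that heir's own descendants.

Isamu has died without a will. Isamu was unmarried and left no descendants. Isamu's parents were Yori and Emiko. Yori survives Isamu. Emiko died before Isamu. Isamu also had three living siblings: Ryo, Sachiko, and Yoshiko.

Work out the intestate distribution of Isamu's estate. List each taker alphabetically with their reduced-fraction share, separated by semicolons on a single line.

Yori 1

Only one parent, Yori, survives, so Yori takes the entire estate. The siblings take nothing because a surviving parent has priority.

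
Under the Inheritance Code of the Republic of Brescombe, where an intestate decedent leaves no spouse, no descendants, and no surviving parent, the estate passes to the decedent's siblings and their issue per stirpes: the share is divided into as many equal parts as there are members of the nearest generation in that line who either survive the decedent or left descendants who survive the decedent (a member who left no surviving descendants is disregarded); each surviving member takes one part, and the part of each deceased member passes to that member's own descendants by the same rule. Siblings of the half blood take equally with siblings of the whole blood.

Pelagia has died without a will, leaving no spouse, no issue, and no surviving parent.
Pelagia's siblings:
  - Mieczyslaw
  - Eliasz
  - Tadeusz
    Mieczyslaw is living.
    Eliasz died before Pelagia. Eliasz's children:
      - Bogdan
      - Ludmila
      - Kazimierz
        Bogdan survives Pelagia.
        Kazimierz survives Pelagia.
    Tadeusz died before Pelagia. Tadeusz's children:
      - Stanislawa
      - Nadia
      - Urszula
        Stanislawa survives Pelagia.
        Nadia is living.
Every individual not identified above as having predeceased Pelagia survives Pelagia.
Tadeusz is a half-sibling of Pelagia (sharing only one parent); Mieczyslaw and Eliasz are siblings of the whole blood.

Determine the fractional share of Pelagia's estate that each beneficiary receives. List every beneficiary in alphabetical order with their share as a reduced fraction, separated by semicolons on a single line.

Bogdan 1/9; Kazimierz 1/9; Ludmila 1/9; Mieczyslaw 1/3; Nadia 1/9; Stanislawa 1/9; Urszula 1/9

No spouse, descendants, or parent survives, so the estate passes to Pelagia's siblings per stirpes.
Half-blood and whole-blood siblings take equally under the stated rule.
The estate is divided into 3 equal shares of 1/3 among Mieczyslaw, Eliasz, Tadeusz.
Mieczyslaw is living and takes 1/3.
Eliasz predeceased; the 1/3 allotted to Eliasz's branch passes to Eliasz's issue by representation.
The 1/3 is divided into 3 equal shares of 1/9 among Bogdan, Ludmila, Kazimierz.
Bogdan is living and takes 1/9.
Ludmila is living and takes 1/9.
Kazimierz is living and takes 1/9.
Tadeusz predeceased; the 1/3 allotted to Tadeusz's branch passes to Tadeusz's issue by representation.
The 1/3 is divided into 3 equal shares of 1/9 among Stanislawa, Nadia, Urszula.
Stanislawa is living and takes 1/9.
Nadia is living and takes 1/9.
Urszula is living and takes 1/9.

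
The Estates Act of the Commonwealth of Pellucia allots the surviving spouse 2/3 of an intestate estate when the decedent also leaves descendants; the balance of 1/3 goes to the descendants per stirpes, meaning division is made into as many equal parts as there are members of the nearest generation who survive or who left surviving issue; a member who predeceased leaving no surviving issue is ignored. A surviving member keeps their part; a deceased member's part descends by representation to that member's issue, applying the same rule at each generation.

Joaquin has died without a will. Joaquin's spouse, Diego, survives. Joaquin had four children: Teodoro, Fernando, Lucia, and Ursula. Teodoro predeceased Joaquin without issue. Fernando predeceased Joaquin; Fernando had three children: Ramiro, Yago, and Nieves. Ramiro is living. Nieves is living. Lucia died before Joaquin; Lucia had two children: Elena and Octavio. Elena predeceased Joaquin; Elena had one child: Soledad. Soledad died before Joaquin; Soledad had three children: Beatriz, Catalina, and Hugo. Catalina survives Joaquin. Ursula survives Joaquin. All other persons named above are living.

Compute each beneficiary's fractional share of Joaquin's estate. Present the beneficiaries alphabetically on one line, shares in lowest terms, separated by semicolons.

Beatriz 1/54; Catalina 1/54; Diego 2/3; Hugo 1/54; Nieves 1/27; Octavio 1/18; Ramiro 1/27; Ursula 1/9; Yago 1/27

Diego, as surviving spouse, takes 2/3.
The remaining 1/3 passes to Joaquin's descendants per stirpes.
Teodoro left no surviving issue, so that branch lapses and is disregarded.
The 1/3 is divided into 3 equal shares of 1/9 among Fernando, Lucia, Ursula.
Fernando predeceased; the 1/9 allotted to Fernando's branch passes to Fernando's issue by representation.
The 1/9 is divided into 3 equal shares of 1/27 among Ramiro, Yago, Nieves.
Ramiro is living and takes 1/27.
Yago is living and takes 1/27.
Nieves is living and takes 1/27.
Lucia predeceased; the 1/9 allotted to Lucia's branch passes to Lucia's issue by representation.
The 1/9 is divided into 2 equal shares of 1/18 among Elena, Octavio.
Elena predeceased; the 1/18 allotted to Elena's branch passes to Elena's issue by representation.
Soledad's line is the sole branch at this level, so the full 1/18 passes to Soledad's issue by representation.
The 1/18 is divided into 3 equal shares of 1/54 among Beatriz, Catalina, Hugo.
Beatriz is living and takes 1/54.
Catalina is living and takes 1/54.
Hugo is living and takes 1/54.
Octavio is living and takes 1/18.
Ursula is living and takes 1/9.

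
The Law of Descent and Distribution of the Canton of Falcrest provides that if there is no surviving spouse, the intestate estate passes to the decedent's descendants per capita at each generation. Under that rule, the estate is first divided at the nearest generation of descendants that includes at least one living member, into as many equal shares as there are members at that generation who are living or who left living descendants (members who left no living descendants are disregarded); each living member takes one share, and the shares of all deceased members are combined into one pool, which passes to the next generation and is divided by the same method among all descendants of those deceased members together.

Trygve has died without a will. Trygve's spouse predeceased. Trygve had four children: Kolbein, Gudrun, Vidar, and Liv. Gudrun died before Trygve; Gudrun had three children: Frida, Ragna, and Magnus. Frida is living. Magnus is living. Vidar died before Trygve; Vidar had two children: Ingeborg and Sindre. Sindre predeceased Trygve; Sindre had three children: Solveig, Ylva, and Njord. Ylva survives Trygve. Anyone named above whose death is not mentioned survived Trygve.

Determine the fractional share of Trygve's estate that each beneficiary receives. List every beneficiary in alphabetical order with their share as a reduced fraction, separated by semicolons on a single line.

There is no surviving spouse, so the entire estate passes to Trygve's descendants per capita at each generation.
At generation 1 (Kolbein, Gudrun, Vidar, Liv) there are 4 shares of (1)/4 = 1/4 each.
Living: Kolbein and Liv — each takes 1/4.
Deceased: Gudrun and Vidar. Their combined 1/2 is pooled and carried to generation 2.
At generation 2 (Frida, Ragna, Magnus, Ingeborg, Sindre) there are 5 shares of (1/2)/5 = 1/10 each.
Living: Frida, Ragna, Magnus, and Ingeborg — each takes 1/10.
Deceased: Sindre. That 1/10 share is carried to generation 3.
At generation 3 (Solveig, Ylva, Njord) there are 3 shares of (1/10)/3 = 1/30 each.
Living: Solveig, Ylva, and Njord — each takes 1/30.

Frida 1/10; Ingeborg 1/10; Kolbein 1/4; Liv 1/4; Magnus 1/10; Njord 1/30; Ragna 1/10; Solveig 1/30; Ylva 1/30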